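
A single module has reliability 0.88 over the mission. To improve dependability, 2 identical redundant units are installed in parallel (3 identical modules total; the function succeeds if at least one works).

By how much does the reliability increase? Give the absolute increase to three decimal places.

0.118

R_before = 0.88
R_after = 1 − (1 − 0.88)^3 = 0.998
ΔR = 0.998 − 0.88 = 0.118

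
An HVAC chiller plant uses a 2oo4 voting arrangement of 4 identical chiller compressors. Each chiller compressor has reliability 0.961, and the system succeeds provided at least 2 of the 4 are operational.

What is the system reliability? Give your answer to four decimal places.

R = Σ_{i=2}^{4} C(4,i) p^i (1−p)^{4−i} with p = 0.961
C(4,2)·0.961^2·0.039^2 = 0.008428
C(4,3)·0.961^3·0.039^1 = 0.138451
C(4,4)·0.961^4·0.039^0 = 0.852891
Sum = 0.9998

0.9998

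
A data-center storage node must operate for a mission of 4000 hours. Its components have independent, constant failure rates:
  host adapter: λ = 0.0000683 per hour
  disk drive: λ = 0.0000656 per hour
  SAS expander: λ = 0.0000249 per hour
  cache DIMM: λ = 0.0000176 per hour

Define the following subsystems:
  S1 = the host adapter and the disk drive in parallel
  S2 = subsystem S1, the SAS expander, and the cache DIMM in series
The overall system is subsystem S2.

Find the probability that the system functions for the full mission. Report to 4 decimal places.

R(host adapter) = exp(−0.0000683 × 4000) = 0.760941
R(disk drive) = exp(−0.0000656 × 4000) = 0.769203
R(SAS expander) = exp(−0.0000249 × 4000) = 0.905199
R(cache DIMM) = exp(−0.0000176 × 4000) = 0.932021
Parallel (host adapter and disk drive): 1 − (1 − 0.760941)(1 − 0.769203) = 0.944826
Series ([0.944826], SAS expander, and cache DIMM): 0.944826 × 0.905199 × 0.932021 = 0.7971

0.7971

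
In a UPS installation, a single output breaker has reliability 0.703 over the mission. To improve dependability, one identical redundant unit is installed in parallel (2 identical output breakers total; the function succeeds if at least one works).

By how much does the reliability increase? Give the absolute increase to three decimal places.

R_before = 0.703
R_after = 1 − (1 − 0.703)^2 = 0.912
ΔR = 0.912 − 0.703 = 0.209

0.209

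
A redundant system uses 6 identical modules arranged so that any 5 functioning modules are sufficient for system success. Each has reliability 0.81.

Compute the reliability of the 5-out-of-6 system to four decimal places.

0.6799

R = Σ_{i=5}^{6} C(6,i) p^i (1−p)^{6−i} with p = 0.81
C(6,5)·0.81^5·0.19^1 = 0.397493
C(6,6)·0.81^6·0.19^0 = 0.282430
Sum = 0.6799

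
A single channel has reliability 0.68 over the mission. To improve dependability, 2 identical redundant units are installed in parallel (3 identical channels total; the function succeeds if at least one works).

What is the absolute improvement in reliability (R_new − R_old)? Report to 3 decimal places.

0.287

R_before = 0.68
R_after = 1 − (1 − 0.68)^3 = 0.967
ΔR = 0.967 − 0.68 = 0.287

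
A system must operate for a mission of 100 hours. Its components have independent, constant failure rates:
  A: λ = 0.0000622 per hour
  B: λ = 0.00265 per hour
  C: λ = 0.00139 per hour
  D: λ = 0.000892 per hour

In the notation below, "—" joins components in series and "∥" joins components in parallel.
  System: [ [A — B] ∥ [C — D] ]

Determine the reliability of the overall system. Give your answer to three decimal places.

0.952

R(A) = exp(−0.0000622 × 100) = 0.99380
R(B) = exp(−0.00265 × 100) = 0.76721
R(C) = exp(−0.00139 × 100) = 0.87023
R(D) = exp(−0.000892 × 100) = 0.91466
Series (A and B): 0.99380 × 0.76721 = 0.76245
Series (C and D): 0.87023 × 0.91466 = 0.79596
Parallel ([0.76245] and [0.79596]): 1 − (1 − 0.76245)(1 − 0.79596) = 0.952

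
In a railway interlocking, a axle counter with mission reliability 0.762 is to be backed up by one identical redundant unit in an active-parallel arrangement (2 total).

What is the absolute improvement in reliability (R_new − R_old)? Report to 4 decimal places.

0.1814

R_before = 0.762
R_after = 1 − (1 − 0.762)^2 = 0.9434
ΔR = 0.9434 − 0.762 = 0.1814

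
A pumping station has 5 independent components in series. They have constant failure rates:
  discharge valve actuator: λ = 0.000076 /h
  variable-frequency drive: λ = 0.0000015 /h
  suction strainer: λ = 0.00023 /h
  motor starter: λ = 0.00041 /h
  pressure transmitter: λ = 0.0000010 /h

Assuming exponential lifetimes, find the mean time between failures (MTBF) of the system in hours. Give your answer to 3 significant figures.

Series of exponential components: λ_sys = Σ λ_i
λ_sys = 0.000076 + 0.0000015 + 0.00023 + 0.00041 + 0.0000010 = 7.1850e-04 /h
MTBF = 1 / λ_sys = 1390 h

1390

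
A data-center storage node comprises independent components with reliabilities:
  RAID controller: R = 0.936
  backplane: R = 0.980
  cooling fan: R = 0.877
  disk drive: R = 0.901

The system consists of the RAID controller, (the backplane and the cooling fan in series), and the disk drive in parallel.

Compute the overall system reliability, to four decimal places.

Series (backplane and cooling fan): 0.980000 × 0.877000 = 0.859460
Parallel (RAID controller, [0.859460], and disk drive): 1 − (1 − 0.936000)(1 − 0.859460)(1 − 0.901000) = 0.9991

0.9991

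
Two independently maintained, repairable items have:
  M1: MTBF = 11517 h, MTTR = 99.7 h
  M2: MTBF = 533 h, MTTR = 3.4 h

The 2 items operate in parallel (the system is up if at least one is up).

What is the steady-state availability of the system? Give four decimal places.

0.9999

A(M1) = MTBF/(MTBF+MTTR) = 11517/(11517+99.7) = 0.991418
A(M2) = MTBF/(MTBF+MTTR) = 533/(533+3.4) = 0.993661
Parallel availability: 1 − (1 − 0.991418)(1 − 0.993661) = 0.9999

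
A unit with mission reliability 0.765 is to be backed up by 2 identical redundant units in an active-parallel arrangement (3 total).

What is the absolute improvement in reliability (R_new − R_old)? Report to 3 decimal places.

R_before = 0.765
R_after = 1 − (1 − 0.765)^3 = 0.987
ΔR = 0.987 − 0.765 = 0.222

0.222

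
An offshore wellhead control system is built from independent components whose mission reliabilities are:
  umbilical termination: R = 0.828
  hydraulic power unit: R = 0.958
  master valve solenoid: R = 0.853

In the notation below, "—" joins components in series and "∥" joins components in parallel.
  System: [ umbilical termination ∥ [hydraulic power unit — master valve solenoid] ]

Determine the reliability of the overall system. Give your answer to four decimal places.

0.9686

Series (hydraulic power unit and master valve solenoid): 0.958000 × 0.853000 = 0.817174
Parallel (umbilical termination and [0.817174]): 1 − (1 − 0.828000)(1 − 0.817174) = 0.9686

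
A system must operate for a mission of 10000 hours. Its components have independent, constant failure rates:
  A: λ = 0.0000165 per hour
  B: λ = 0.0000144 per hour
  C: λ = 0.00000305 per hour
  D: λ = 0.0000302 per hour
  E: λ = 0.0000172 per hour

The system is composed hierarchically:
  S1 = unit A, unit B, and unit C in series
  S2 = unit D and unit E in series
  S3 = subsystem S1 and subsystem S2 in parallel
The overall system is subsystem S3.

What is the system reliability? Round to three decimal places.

0.891

R(A) = exp(−0.0000165 × 10000) = 0.84789
R(B) = exp(−0.0000144 × 10000) = 0.86589
R(C) = exp(−0.00000305 × 10000) = 0.96996
R(D) = exp(−0.0000302 × 10000) = 0.73934
R(E) = exp(−0.0000172 × 10000) = 0.84198
Series (A, B, and C): 0.84789 × 0.86589 × 0.96996 = 0.71212
Series (D and E): 0.73934 × 0.84198 = 0.62251
Parallel ([0.71212] and [0.62251]): 1 − (1 − 0.71212)(1 − 0.62251) = 0.891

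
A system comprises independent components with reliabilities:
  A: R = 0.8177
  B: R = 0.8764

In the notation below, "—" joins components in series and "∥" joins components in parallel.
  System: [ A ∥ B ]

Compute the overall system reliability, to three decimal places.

Parallel (A and B): 1 − (1 − 0.81770)(1 − 0.87640) = 0.977

0.977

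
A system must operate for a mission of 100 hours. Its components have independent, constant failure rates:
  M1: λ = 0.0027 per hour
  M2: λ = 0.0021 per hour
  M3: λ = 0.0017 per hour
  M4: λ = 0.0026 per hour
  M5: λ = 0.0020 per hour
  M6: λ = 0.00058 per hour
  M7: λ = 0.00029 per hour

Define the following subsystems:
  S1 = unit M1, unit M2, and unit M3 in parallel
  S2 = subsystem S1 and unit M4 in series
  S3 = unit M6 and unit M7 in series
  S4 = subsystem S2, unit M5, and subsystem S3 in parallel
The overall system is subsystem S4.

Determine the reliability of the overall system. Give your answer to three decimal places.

0.996

R(M1) = exp(−0.0027 × 100) = 0.76338
R(M2) = exp(−0.0021 × 100) = 0.81058
R(M3) = exp(−0.0017 × 100) = 0.84366
R(M4) = exp(−0.0026 × 100) = 0.77105
R(M5) = exp(−0.0020 × 100) = 0.81873
R(M6) = exp(−0.00058 × 100) = 0.94365
R(M7) = exp(−0.00029 × 100) = 0.97142
Parallel (M1, M2, and M3): 1 − (1 − 0.76338)(1 − 0.81058)(1 − 0.84366) = 0.99299
Series ([0.99299] and M4): 0.99299 × 0.77105 = 0.76564
Series (M6 and M7): 0.94365 × 0.97142 = 0.91668
Parallel ([0.76564], M5, and [0.91668]): 1 − (1 − 0.76564)(1 − 0.81873)(1 − 0.91668) = 0.996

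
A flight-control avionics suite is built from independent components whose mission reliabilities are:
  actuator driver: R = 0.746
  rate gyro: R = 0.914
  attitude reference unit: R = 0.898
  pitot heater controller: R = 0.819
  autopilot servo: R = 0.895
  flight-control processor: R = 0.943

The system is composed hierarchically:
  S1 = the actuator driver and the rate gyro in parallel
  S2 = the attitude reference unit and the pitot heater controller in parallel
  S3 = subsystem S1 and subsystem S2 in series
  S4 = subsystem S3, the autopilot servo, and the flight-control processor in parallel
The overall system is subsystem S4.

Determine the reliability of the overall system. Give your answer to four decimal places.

Parallel (actuator driver and rate gyro): 1 − (1 − 0.746000)(1 − 0.914000) = 0.978156
Parallel (attitude reference unit and pitot heater controller): 1 − (1 − 0.898000)(1 − 0.819000) = 0.981538
Series ([0.978156] and [0.981538]): 0.978156 × 0.981538 = 0.960097
Parallel ([0.960097], autopilot servo, and flight-control processor): 1 − (1 − 0.960097)(1 − 0.895000)(1 − 0.943000) = 0.9998

0.9998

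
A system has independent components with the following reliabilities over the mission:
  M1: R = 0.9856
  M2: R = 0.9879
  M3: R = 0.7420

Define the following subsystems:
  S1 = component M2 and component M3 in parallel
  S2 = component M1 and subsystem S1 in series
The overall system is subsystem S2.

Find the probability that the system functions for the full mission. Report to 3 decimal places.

Parallel (M2 and M3): 1 − (1 − 0.98790)(1 − 0.74200) = 0.99688
Series (M1 and [0.99688]): 0.98560 × 0.99688 = 0.983

0.983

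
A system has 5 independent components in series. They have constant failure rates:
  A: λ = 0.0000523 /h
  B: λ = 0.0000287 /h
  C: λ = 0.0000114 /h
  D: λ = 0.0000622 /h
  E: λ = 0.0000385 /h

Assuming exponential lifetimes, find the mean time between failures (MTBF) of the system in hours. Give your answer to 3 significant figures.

5180

Series of exponential components: λ_sys = Σ λ_i
λ_sys = 0.0000523 + 0.0000287 + 0.0000114 + 0.0000622 + 0.0000385 = 1.9310e-04 /h
MTBF = 1 / λ_sys = 5180 h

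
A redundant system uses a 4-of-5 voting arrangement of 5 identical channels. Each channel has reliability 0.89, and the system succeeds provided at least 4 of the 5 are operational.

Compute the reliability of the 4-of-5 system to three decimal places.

R = Σ_{i=4}^{5} C(5,i) p^i (1−p)^{5−i} with p = 0.89
C(5,4)·0.89^4·0.11^1 = 0.34508
C(5,5)·0.89^5·0.11^0 = 0.55841
Sum = 0.903

0.903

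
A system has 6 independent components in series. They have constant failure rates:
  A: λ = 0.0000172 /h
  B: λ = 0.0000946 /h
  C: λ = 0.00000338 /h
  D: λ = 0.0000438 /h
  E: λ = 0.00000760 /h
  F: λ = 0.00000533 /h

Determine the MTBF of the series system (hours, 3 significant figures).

Series of exponential components: λ_sys = Σ λ_i
λ_sys = 0.0000172 + 0.0000946 + 0.00000338 + 0.0000438 + 0.00000760 + 0.00000533 = 1.7191e-04 /h
MTBF = 1 / λ_sys = 5820 h

5820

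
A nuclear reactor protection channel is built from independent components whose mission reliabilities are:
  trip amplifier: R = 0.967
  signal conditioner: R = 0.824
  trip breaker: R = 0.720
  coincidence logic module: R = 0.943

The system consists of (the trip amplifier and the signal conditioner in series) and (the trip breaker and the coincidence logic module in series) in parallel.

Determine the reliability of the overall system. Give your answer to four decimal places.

0.9348

Series (trip amplifier and signal conditioner): 0.967000 × 0.824000 = 0.796808
Series (trip breaker and coincidence logic module): 0.720000 × 0.943000 = 0.678960
Parallel ([0.796808] and [0.678960]): 1 − (1 − 0.796808)(1 − 0.678960) = 0.9348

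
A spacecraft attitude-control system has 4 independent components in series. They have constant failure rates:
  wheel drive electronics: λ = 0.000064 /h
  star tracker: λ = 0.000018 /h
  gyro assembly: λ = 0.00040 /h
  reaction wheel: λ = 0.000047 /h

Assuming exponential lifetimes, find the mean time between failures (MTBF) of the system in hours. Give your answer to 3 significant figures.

Series of exponential components: λ_sys = Σ λ_i
λ_sys = 0.000064 + 0.000018 + 0.00040 + 0.000047 = 5.2900e-04 /h
MTBF = 1 / λ_sys = 1890 h

1890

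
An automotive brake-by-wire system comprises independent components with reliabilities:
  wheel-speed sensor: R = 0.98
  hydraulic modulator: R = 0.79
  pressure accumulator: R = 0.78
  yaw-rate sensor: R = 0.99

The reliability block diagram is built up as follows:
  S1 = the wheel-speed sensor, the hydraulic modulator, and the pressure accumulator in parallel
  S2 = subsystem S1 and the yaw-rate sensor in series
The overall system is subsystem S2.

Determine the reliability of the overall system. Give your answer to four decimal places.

0.9891

Parallel (wheel-speed sensor, hydraulic modulator, and pressure accumulator): 1 − (1 − 0.980000)(1 − 0.790000)(1 − 0.780000) = 0.999076
Series ([0.999076] and yaw-rate sensor): 0.999076 × 0.990000 = 0.9891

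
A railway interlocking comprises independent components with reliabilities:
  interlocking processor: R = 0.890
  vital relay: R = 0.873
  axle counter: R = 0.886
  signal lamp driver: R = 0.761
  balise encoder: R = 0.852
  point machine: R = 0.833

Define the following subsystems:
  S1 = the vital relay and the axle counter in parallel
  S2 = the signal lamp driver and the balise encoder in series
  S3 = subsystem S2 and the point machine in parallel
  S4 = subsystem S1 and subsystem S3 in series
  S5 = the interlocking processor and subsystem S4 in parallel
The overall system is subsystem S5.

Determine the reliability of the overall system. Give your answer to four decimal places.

Parallel (vital relay and axle counter): 1 − (1 − 0.873000)(1 − 0.886000) = 0.985522
Series (signal lamp driver and balise encoder): 0.761000 × 0.852000 = 0.648372
Parallel ([0.648372] and point machine): 1 − (1 − 0.648372)(1 − 0.833000) = 0.941278
Series ([0.985522] and [0.941278]): 0.985522 × 0.941278 = 0.927650
Parallel (interlocking processor and [0.927650]): 1 − (1 − 0.890000)(1 − 0.927650) = 0.9920

0.9920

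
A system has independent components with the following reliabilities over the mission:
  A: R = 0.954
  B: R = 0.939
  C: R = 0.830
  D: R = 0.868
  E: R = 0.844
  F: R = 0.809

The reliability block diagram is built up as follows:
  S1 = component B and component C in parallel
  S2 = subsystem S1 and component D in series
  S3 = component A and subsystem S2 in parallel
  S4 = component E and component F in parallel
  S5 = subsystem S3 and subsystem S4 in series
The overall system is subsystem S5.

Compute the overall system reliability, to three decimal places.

0.964

Parallel (B and C): 1 − (1 − 0.93900)(1 − 0.83000) = 0.98963
Series ([0.98963] and D): 0.98963 × 0.86800 = 0.85900
Parallel (A and [0.85900]): 1 − (1 − 0.95400)(1 − 0.85900) = 0.99351
Parallel (E and F): 1 − (1 − 0.84400)(1 − 0.80900) = 0.97020
Series ([0.99351] and [0.97020]): 0.99351 × 0.97020 = 0.964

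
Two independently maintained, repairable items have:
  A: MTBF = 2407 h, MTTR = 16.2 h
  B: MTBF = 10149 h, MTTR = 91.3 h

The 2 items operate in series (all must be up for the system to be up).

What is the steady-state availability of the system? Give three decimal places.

A(A) = MTBF/(MTBF+MTTR) = 2407/(2407+16.2) = 0.993315
A(B) = MTBF/(MTBF+MTTR) = 10149/(10149+91.3) = 0.991084
Series availability: 0.993315 × 0.991084 = 0.984

0.984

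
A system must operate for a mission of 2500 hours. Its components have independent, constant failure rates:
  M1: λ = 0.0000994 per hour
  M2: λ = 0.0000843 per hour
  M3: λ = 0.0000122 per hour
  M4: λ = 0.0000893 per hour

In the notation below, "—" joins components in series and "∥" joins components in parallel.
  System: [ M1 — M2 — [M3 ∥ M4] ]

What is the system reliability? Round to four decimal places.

0.6280

R(M1) = exp(−0.0000994 × 2500) = 0.779970
R(M2) = exp(−0.0000843 × 2500) = 0.809977
R(M3) = exp(−0.0000122 × 2500) = 0.969960
R(M4) = exp(−0.0000893 × 2500) = 0.799915
Parallel (M3 and M4): 1 − (1 − 0.969960)(1 − 0.799915) = 0.993989
Series (M1, M2, and [0.993989]): 0.779970 × 0.809977 × 0.993989 = 0.6280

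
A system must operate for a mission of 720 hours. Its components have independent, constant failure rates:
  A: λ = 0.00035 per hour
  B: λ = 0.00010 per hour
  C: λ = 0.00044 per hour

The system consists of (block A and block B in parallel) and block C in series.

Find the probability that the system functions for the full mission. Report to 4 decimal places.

0.7172

R(A) = exp(−0.00035 × 720) = 0.777245
R(B) = exp(−0.00010 × 720) = 0.930531
R(C) = exp(−0.00044 × 720) = 0.728476
Parallel (A and B): 1 − (1 − 0.777245)(1 − 0.930531) = 0.984525
Series ([0.984525] and C): 0.984525 × 0.728476 = 0.7172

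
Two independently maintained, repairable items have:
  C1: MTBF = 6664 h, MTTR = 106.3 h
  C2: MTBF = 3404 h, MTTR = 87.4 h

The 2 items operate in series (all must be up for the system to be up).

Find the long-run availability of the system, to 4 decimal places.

0.9597

A(C1) = MTBF/(MTBF+MTTR) = 6664/(6664+106.3) = 0.984299
A(C2) = MTBF/(MTBF+MTTR) = 3404/(3404+87.4) = 0.974967
Series availability: 0.984299 × 0.974967 = 0.9597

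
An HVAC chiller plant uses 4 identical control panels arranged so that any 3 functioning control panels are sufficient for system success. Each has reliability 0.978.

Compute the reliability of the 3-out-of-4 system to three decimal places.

0.997

R = Σ_{i=3}^{4} C(4,i) p^i (1−p)^{4−i} with p = 0.978
C(4,3)·0.978^3·0.022^1 = 0.08232
C(4,4)·0.978^4·0.022^0 = 0.91486
Sum = 0.997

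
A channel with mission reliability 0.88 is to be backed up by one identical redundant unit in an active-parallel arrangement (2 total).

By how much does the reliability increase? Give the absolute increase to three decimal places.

R_before = 0.88
R_after = 1 − (1 − 0.88)^2 = 0.986
ΔR = 0.986 − 0.88 = 0.106

0.106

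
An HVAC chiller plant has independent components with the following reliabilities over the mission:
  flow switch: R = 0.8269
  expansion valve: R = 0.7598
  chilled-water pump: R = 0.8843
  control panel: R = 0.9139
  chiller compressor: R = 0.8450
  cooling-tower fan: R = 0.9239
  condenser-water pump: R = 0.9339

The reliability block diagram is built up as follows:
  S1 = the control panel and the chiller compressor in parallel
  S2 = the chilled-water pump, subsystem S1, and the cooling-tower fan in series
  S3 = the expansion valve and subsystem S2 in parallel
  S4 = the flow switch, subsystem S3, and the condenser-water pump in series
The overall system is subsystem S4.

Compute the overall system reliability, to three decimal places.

Parallel (control panel and chiller compressor): 1 − (1 − 0.91390)(1 − 0.84500) = 0.98665
Series (chilled-water pump, [0.98665], and cooling-tower fan): 0.88430 × 0.98665 × 0.92390 = 0.80610
Parallel (expansion valve and [0.80610]): 1 − (1 − 0.75980)(1 − 0.80610) = 0.95343
Series (flow switch, [0.95343], and condenser-water pump): 0.82690 × 0.95343 × 0.93390 = 0.736

0.736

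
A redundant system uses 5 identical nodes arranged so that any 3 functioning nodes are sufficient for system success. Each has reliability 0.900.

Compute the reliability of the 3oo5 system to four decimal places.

0.9914

R = Σ_{i=3}^{5} C(5,i) p^i (1−p)^{5−i} with p = 0.900
C(5,3)·0.900^3·0.100^2 = 0.072900
C(5,4)·0.900^4·0.100^1 = 0.328050
C(5,5)·0.900^5·0.100^0 = 0.590490
Sum = 0.9914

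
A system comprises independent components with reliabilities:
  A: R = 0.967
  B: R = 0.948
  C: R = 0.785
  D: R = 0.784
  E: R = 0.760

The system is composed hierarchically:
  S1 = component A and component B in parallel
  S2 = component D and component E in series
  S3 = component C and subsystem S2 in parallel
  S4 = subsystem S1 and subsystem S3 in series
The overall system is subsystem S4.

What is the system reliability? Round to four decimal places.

Parallel (A and B): 1 − (1 − 0.967000)(1 − 0.948000) = 0.998284
Series (D and E): 0.784000 × 0.760000 = 0.595840
Parallel (C and [0.595840]): 1 − (1 − 0.785000)(1 − 0.595840) = 0.913106
Series ([0.998284] and [0.913106]): 0.998284 × 0.913106 = 0.9115

0.9115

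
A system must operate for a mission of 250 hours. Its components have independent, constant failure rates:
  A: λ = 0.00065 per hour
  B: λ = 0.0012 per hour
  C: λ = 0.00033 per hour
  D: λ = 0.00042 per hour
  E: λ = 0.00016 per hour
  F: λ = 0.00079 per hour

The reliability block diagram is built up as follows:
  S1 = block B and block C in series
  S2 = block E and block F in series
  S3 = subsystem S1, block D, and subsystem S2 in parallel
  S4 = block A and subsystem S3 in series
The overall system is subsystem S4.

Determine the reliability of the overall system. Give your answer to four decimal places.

R(A) = exp(−0.00065 × 250) = 0.850016
R(B) = exp(−0.0012 × 250) = 0.740818
R(C) = exp(−0.00033 × 250) = 0.920811
R(D) = exp(−0.00042 × 250) = 0.900325
R(E) = exp(−0.00016 × 250) = 0.960789
R(F) = exp(−0.00079 × 250) = 0.820780
Series (B and C): 0.740818 × 0.920811 = 0.682153
Series (E and F): 0.960789 × 0.820780 = 0.788596
Parallel ([0.682153], D, and [0.788596]): 1 − (1 − 0.682153)(1 − 0.900325)(1 − 0.788596) = 0.993302
Series (A and [0.993302]): 0.850016 × 0.993302 = 0.8443

0.8443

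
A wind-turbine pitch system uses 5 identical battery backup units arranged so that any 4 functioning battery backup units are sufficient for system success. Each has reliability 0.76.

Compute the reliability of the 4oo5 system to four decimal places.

R = Σ_{i=4}^{5} C(5,i) p^i (1−p)^{5−i} with p = 0.76
C(5,4)·0.76^4·0.24^1 = 0.400346
C(5,5)·0.76^5·0.24^0 = 0.253553
Sum = 0.6539

0.6539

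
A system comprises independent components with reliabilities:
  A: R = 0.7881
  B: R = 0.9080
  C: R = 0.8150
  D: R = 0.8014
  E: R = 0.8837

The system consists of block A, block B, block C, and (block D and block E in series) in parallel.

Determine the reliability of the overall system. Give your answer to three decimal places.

0.999

Series (D and E): 0.80140 × 0.88370 = 0.70820
Parallel (A, B, C, and [0.70820]): 1 − (1 − 0.78810)(1 − 0.90800)(1 − 0.81500)(1 − 0.70820) = 0.999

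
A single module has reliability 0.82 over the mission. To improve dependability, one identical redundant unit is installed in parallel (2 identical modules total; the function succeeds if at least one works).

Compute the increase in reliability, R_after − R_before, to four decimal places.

0.1476

R_before = 0.82
R_after = 1 − (1 − 0.82)^2 = 0.9676
ΔR = 0.9676 − 0.82 = 0.1476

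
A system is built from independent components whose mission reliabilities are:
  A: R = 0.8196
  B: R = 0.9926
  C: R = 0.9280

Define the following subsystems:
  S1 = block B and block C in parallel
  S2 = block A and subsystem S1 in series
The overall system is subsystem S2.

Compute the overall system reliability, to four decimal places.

0.8192

Parallel (B and C): 1 − (1 − 0.992600)(1 − 0.928000) = 0.999467
Series (A and [0.999467]): 0.819600 × 0.999467 = 0.8192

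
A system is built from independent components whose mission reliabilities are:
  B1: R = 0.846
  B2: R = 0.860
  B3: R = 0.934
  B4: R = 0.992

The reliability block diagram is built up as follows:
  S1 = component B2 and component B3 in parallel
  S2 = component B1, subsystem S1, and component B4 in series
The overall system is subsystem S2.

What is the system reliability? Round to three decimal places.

0.831

Parallel (B2 and B3): 1 − (1 − 0.86000)(1 − 0.93400) = 0.99076
Series (B1, [0.99076], and B4): 0.84600 × 0.99076 × 0.99200 = 0.831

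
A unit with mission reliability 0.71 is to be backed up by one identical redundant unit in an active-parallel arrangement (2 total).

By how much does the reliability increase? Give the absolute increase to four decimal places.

0.2059

R_before = 0.71
R_after = 1 − (1 − 0.71)^2 = 0.9159
ΔR = 0.9159 − 0.71 = 0.2059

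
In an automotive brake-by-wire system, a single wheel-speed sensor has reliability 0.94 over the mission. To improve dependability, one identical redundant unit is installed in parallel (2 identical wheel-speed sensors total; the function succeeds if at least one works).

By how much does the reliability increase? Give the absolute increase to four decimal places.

R_before = 0.94
R_after = 1 − (1 − 0.94)^2 = 0.9964
ΔR = 0.9964 − 0.94 = 0.0564

0.0564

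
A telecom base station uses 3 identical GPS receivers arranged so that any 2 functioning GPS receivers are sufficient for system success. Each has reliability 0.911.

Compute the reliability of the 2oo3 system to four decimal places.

0.9776

R = Σ_{i=2}^{3} C(3,i) p^i (1−p)^{3−i} with p = 0.911
C(3,2)·0.911^2·0.089^1 = 0.221589
C(3,3)·0.911^3·0.089^0 = 0.756058
Sum = 0.9776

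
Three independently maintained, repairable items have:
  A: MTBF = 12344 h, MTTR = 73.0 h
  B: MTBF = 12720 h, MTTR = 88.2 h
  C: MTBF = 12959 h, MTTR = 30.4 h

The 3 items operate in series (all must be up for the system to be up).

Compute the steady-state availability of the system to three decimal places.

A(A) = MTBF/(MTBF+MTTR) = 12344/(12344+73.0) = 0.994121
A(B) = MTBF/(MTBF+MTTR) = 12720/(12720+88.2) = 0.993114
A(C) = MTBF/(MTBF+MTTR) = 12959/(12959+30.4) = 0.997660
Series availability: 0.994121 × 0.993114 × 0.997660 = 0.985

0.985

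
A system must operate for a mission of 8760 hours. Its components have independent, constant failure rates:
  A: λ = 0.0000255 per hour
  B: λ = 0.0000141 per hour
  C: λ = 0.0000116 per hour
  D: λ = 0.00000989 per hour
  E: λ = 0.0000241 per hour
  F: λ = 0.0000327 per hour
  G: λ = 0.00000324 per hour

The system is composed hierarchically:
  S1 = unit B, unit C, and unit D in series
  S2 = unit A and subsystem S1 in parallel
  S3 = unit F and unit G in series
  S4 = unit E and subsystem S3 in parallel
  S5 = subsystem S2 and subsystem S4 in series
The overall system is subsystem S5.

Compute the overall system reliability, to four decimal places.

R(A) = exp(−0.0000255 × 8760) = 0.799811
R(B) = exp(−0.0000141 × 8760) = 0.883808
R(C) = exp(−0.0000116 × 8760) = 0.903376
R(D) = exp(−0.00000989 × 8760) = 0.917010
R(E) = exp(−0.0000241 × 8760) = 0.809680
R(F) = exp(−0.0000327 × 8760) = 0.750923
R(G) = exp(−0.00000324 × 8760) = 0.972017
Series (B, C, and D): 0.883808 × 0.903376 × 0.917010 = 0.732151
Parallel (A and [0.732151]): 1 − (1 − 0.799811)(1 − 0.732151) = 0.946380
Series (F and G): 0.750923 × 0.972017 = 0.729910
Parallel (E and [0.729910]): 1 − (1 − 0.809680)(1 − 0.729910) = 0.948596
Series ([0.946380] and [0.948596]): 0.946380 × 0.948596 = 0.8977

0.8977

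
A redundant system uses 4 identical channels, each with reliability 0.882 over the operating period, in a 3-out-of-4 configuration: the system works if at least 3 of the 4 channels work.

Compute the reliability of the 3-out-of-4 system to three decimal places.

R = Σ_{i=3}^{4} C(4,i) p^i (1−p)^{4−i} with p = 0.882
C(4,3)·0.882^3·0.118^1 = 0.32385
C(4,4)·0.882^4·0.118^0 = 0.60517
Sum = 0.929

0.929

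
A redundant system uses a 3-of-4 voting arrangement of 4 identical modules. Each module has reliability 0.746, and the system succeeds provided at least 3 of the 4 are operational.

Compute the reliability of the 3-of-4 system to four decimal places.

R = Σ_{i=3}^{4} C(4,i) p^i (1−p)^{4−i} with p = 0.746
C(4,3)·0.746^3·0.254^1 = 0.421804
C(4,4)·0.746^4·0.254^0 = 0.309710
Sum = 0.7315

0.7315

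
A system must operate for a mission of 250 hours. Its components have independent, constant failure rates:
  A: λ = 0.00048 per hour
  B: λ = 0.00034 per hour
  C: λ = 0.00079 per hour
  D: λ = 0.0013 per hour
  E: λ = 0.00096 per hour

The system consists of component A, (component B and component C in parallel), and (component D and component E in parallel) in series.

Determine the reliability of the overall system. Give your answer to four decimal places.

0.8222

R(A) = exp(−0.00048 × 250) = 0.886920
R(B) = exp(−0.00034 × 250) = 0.918512
R(C) = exp(−0.00079 × 250) = 0.820780
R(D) = exp(−0.0013 × 250) = 0.722527
R(E) = exp(−0.00096 × 250) = 0.786628
Parallel (B and C): 1 − (1 − 0.918512)(1 − 0.820780) = 0.985396
Parallel (D and E): 1 − (1 − 0.722527)(1 − 0.786628) = 0.940795
Series (A, [0.985396], and [0.940795]): 0.886920 × 0.985396 × 0.940795 = 0.8222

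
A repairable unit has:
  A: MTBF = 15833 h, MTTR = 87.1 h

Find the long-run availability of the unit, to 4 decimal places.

0.9945

A(A) = MTBF/(MTBF+MTTR) = 15833/(15833+87.1) = 0.9945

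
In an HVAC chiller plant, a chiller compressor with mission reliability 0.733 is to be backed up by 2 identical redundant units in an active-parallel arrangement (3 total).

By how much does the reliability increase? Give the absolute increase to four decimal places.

R_before = 0.733
R_after = 1 − (1 − 0.733)^3 = 0.9810
ΔR = 0.9810 − 0.733 = 0.2480

0.2480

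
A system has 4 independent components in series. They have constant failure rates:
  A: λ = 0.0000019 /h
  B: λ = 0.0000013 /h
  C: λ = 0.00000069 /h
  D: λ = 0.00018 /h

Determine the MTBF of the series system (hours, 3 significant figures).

Series of exponential components: λ_sys = Σ λ_i
λ_sys = 0.0000019 + 0.0000013 + 0.00000069 + 0.00018 = 1.8389e-04 /h
MTBF = 1 / λ_sys = 5440 h

5440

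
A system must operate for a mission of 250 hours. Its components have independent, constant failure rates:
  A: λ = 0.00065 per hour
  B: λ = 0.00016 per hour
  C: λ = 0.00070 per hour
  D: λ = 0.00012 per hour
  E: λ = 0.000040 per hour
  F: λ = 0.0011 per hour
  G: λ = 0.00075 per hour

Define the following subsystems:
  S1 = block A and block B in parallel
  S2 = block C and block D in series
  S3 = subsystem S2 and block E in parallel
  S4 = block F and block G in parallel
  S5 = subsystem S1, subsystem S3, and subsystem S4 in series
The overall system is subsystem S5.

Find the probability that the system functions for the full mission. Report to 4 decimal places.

0.9515

R(A) = exp(−0.00065 × 250) = 0.850016
R(B) = exp(−0.00016 × 250) = 0.960789
R(C) = exp(−0.00070 × 250) = 0.839457
R(D) = exp(−0.00012 × 250) = 0.970446
R(E) = exp(−0.000040 × 250) = 0.990050
R(F) = exp(−0.0011 × 250) = 0.759572
R(G) = exp(−0.00075 × 250) = 0.829029
Parallel (A and B): 1 − (1 − 0.850016)(1 − 0.960789) = 0.994119
Series (C and D): 0.839457 × 0.970446 = 0.814648
Parallel ([0.814648] and E): 1 − (1 − 0.814648)(1 − 0.990050) = 0.998156
Parallel (F and G): 1 − (1 − 0.759572)(1 − 0.829029) = 0.958894
Series ([0.994119], [0.998156], and [0.958894]): 0.994119 × 0.998156 × 0.958894 = 0.9515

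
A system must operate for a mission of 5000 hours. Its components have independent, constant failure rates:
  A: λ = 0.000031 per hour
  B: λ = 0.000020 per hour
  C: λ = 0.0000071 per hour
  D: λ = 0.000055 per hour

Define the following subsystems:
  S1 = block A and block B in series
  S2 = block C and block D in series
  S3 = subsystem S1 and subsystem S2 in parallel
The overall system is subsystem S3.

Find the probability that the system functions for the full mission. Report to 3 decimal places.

0.940

R(A) = exp(−0.000031 × 5000) = 0.85642
R(B) = exp(−0.000020 × 5000) = 0.90484
R(C) = exp(−0.0000071 × 5000) = 0.96512
R(D) = exp(−0.000055 × 5000) = 0.75957
Series (A and B): 0.85642 × 0.90484 = 0.77492
Series (C and D): 0.96512 × 0.75957 = 0.73308
Parallel ([0.77492] and [0.73308]): 1 − (1 − 0.77492)(1 − 0.73308) = 0.940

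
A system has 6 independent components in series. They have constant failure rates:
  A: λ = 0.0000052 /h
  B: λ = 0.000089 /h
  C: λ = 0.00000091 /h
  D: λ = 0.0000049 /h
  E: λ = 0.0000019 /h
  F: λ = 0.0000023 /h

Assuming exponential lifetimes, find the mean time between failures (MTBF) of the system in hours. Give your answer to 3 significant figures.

Series of exponential components: λ_sys = Σ λ_i
λ_sys = 0.0000052 + 0.000089 + 0.00000091 + 0.0000049 + 0.0000019 + 0.0000023 = 1.0421e-04 /h
MTBF = 1 / λ_sys = 9600 h

9600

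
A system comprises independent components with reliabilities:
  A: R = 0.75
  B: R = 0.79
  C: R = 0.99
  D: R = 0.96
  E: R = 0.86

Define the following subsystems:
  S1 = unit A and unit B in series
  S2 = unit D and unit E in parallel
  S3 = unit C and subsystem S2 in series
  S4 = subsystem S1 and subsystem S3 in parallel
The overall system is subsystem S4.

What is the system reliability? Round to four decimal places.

0.9937

Series (A and B): 0.750000 × 0.790000 = 0.592500
Parallel (D and E): 1 − (1 − 0.960000)(1 − 0.860000) = 0.994400
Series (C and [0.994400]): 0.990000 × 0.994400 = 0.984456
Parallel ([0.592500] and [0.984456]): 1 − (1 − 0.592500)(1 − 0.984456) = 0.9937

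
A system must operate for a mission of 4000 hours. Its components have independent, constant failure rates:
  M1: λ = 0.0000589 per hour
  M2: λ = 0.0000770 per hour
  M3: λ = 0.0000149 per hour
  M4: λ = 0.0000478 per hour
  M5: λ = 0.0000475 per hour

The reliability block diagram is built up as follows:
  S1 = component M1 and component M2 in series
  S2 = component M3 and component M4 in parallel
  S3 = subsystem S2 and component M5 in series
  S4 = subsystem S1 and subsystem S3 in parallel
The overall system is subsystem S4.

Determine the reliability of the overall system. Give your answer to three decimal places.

R(M1) = exp(−0.0000589 × 4000) = 0.79010
R(M2) = exp(−0.0000770 × 4000) = 0.73492
R(M3) = exp(−0.0000149 × 4000) = 0.94214
R(M4) = exp(−0.0000478 × 4000) = 0.82597
R(M5) = exp(−0.0000475 × 4000) = 0.82696
Series (M1 and M2): 0.79010 × 0.73492 = 0.58066
Parallel (M3 and M4): 1 − (1 − 0.94214)(1 − 0.82597) = 0.98993
Series ([0.98993] and M5): 0.98993 × 0.82696 = 0.81863
Parallel ([0.58066] and [0.81863]): 1 − (1 − 0.58066)(1 − 0.81863) = 0.924

0.924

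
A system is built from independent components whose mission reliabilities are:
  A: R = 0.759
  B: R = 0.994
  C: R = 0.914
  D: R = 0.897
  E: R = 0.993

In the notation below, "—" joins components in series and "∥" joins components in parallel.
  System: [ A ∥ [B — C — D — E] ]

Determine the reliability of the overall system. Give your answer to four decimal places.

0.9540

Series (B, C, D, and E): 0.994000 × 0.914000 × 0.897000 × 0.993000 = 0.809234
Parallel (A and [0.809234]): 1 − (1 − 0.759000)(1 − 0.809234) = 0.9540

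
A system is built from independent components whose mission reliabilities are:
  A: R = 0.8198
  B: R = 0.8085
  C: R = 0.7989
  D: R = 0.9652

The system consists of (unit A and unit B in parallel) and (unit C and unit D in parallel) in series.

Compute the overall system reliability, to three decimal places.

Parallel (A and B): 1 − (1 − 0.81980)(1 − 0.80850) = 0.96549
Parallel (C and D): 1 − (1 − 0.79890)(1 − 0.96520) = 0.99300
Series ([0.96549] and [0.99300]): 0.96549 × 0.99300 = 0.959

0.959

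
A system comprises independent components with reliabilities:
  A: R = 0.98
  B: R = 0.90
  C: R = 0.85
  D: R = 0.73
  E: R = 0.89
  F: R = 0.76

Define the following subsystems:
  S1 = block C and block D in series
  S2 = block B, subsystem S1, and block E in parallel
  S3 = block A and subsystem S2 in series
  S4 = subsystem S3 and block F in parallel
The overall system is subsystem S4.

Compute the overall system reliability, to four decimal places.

0.9942

Series (C and D): 0.850000 × 0.730000 = 0.620500
Parallel (B, [0.620500], and E): 1 − (1 − 0.900000)(1 − 0.620500)(1 − 0.890000) = 0.995826
Series (A and [0.995826]): 0.980000 × 0.995826 = 0.975909
Parallel ([0.975909] and F): 1 − (1 − 0.975909)(1 − 0.760000) = 0.9942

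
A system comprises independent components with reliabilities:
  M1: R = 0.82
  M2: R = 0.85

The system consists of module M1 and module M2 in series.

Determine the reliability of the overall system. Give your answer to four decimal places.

Series (M1 and M2): 0.820000 × 0.850000 = 0.6970

0.6970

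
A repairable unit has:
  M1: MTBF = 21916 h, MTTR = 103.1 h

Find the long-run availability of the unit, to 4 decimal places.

A(M1) = MTBF/(MTBF+MTTR) = 21916/(21916+103.1) = 0.9953

0.9953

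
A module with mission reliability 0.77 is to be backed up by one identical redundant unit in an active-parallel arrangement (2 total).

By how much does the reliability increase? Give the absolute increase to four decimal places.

R_before = 0.77
R_after = 1 − (1 − 0.77)^2 = 0.9471
ΔR = 0.9471 − 0.77 = 0.1771

0.1771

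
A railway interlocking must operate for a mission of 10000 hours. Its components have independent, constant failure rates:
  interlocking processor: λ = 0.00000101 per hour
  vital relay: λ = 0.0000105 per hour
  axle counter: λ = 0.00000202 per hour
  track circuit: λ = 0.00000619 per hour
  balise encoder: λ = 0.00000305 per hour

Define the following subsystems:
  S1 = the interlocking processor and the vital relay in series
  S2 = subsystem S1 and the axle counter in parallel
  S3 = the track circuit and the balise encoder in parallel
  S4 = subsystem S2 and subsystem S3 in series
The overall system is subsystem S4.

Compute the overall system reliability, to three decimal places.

0.996

R(interlocking processor) = exp(−0.00000101 × 10000) = 0.98995
R(vital relay) = exp(−0.0000105 × 10000) = 0.90032
R(axle counter) = exp(−0.00000202 × 10000) = 0.98000
R(track circuit) = exp(−0.00000619 × 10000) = 0.93998
R(balise encoder) = exp(−0.00000305 × 10000) = 0.96996
Series (interlocking processor and vital relay): 0.98995 × 0.90032 = 0.89127
Parallel ([0.89127] and axle counter): 1 − (1 − 0.89127)(1 − 0.98000) = 0.99783
Parallel (track circuit and balise encoder): 1 − (1 − 0.93998)(1 − 0.96996) = 0.99820
Series ([0.99783] and [0.99820]): 0.99783 × 0.99820 = 0.996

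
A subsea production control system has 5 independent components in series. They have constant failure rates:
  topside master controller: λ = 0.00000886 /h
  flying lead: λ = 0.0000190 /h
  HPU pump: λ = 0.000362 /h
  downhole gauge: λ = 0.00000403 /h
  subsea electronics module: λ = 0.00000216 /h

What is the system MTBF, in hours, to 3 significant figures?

Series of exponential components: λ_sys = Σ λ_i
λ_sys = 0.00000886 + 0.0000190 + 0.000362 + 0.00000403 + 0.00000216 = 3.9605e-04 /h
MTBF = 1 / λ_sys = 2520 h

2520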